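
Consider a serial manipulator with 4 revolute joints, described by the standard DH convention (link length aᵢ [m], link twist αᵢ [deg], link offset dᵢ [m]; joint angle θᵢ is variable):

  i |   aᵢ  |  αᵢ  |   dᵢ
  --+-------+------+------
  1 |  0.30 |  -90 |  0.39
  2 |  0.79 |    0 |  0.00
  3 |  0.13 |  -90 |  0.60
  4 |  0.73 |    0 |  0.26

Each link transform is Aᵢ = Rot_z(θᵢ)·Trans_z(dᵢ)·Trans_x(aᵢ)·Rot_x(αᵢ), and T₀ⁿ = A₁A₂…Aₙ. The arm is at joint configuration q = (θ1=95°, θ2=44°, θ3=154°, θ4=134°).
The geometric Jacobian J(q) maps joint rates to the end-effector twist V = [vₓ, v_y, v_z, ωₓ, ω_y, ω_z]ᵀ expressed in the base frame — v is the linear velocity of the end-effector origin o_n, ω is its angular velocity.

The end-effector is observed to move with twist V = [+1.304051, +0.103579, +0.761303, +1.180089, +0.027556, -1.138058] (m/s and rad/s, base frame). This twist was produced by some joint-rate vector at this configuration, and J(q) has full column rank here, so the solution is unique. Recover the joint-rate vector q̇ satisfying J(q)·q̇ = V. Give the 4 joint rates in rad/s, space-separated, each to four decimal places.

-0.9060 -0.3600 -0.8180 -0.2440

o_n = [-0.1885, 1.2958, -0.0280]
J₁: ẑ×o_n = [-1.2958, -0.1885, 0.0000], ω = ẑ
J2: z=[-0.9962, -0.0872, 0.0000] o=[-0.0261, 0.2989, 0.3900] → [0.0364, -0.4164, -1.0073, -0.9962, -0.0872, 0.0000]
J3: z=[-0.9962, -0.0872, 0.0000] o=[-0.0757, 0.8650, -0.1588] → [-0.0114, 0.1302, -0.4390, -0.9962, -0.0872, 0.0000]
J4: z=[-0.0269, 0.3078, 0.9511] o=[-0.6626, 0.6895, -0.1186] → [-0.5487, 0.4533, -0.1623, -0.0269, 0.3078, 0.9511]
q̇ = J⁺·V = [-0.9060, -0.3600, -0.8180, -0.2440]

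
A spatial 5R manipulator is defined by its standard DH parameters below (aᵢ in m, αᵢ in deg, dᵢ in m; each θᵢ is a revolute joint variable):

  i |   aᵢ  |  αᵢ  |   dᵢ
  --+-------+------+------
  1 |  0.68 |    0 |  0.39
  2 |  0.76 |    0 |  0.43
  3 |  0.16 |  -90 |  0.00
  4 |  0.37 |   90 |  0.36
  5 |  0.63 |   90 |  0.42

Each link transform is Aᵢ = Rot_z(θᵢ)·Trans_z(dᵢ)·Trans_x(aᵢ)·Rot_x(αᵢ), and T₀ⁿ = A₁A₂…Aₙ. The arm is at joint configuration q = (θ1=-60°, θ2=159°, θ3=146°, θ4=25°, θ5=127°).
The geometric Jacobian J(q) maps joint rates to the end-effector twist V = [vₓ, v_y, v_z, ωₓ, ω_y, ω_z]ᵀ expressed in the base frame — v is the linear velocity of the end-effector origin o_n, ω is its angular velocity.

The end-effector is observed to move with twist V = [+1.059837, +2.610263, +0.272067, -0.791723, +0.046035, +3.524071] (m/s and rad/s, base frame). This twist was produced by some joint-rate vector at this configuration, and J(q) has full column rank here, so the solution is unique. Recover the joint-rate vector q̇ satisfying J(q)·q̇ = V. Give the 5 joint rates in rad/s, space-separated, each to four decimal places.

o_n = [0.8642, -0.5014, 1.2045]
J₁: ẑ×o_n = [0.5014, 0.8642, -0.0000], ω = ẑ
J2: z=[0.0000, 0.0000, 1.0000] o=[0.3400, -0.5889, 0.3900] → [-0.0875, 0.5242, 0.0000, 0.0000, 0.0000, 1.0000]
J3: z=[0.0000, 0.0000, 1.0000] o=[0.2211, 0.1617, 0.8200] → [0.6631, 0.6431, -0.0000, 0.0000, 0.0000, 1.0000]
J4: z=[0.9063, -0.4226, 0.0000] o=[0.1535, 0.0167, 0.8200] → [-0.1625, -0.3485, -0.1692, 0.9063, -0.4226, 0.0000]
J5: z=[-0.1786, -0.3830, 0.9063] o=[0.3380, -0.4393, 0.6636] → [-0.1509, 0.5735, 0.2126, -0.1786, -0.3830, 0.9063]
q̇ = J⁺·V = [0.9410, 0.9640, 0.9910, -0.7370, 0.6930]

0.9410 0.9640 0.9910 -0.7370 0.6930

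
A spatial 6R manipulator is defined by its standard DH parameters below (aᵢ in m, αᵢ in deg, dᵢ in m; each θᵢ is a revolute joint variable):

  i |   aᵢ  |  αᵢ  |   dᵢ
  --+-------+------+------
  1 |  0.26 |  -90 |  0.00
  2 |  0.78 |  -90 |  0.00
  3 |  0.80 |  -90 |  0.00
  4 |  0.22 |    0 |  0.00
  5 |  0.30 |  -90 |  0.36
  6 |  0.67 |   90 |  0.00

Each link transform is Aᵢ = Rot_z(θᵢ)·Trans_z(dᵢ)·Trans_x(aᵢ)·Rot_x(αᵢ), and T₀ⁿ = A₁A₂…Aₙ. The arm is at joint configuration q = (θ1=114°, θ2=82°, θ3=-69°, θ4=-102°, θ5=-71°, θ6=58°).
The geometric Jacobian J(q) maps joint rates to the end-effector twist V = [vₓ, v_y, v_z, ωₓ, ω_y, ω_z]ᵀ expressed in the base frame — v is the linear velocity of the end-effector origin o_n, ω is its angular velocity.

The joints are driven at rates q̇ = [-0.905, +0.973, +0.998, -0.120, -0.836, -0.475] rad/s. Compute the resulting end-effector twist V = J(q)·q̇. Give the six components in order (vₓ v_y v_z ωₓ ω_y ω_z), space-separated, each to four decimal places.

0.2194 0.2411 0.0882 -0.8887 -1.1056 -0.0739

o_n = [-0.1791, -0.0200, -0.6579]
J₁: ẑ×o_n = [0.0200, -0.1791, 0.0000], ω = ẑ
J2: z=[-0.9135, -0.4067, 0.0000] o=[-0.1058, 0.2375, 0.0000] → [0.2676, -0.6011, 0.2055, -0.9135, -0.4067, 0.0000]
J3: z=[0.4028, -0.9047, -0.1392] o=[-0.1499, 0.3367, -0.7724] → [-0.1532, -0.0420, -0.1701, 0.4028, -0.9047, -0.1392]
J4: z=[0.2745, 0.2645, -0.9245] o=[-0.8484, 0.0694, -1.0563] → [0.0227, -0.7281, -0.2015, 0.2745, 0.2645, -0.9245]
J5: z=[0.2745, 0.2645, -0.9245] o=[-0.7218, -0.1100, -1.0700] → [0.1922, -0.6148, -0.1188, 0.2745, 0.2645, -0.9245]
J6: z=[0.2934, -0.9386, -0.1814] o=[-0.3483, 0.0516, -1.3023] → [-0.6178, -0.2197, 0.1377, 0.2934, -0.9386, -0.1814]
V = J·q̇ = [0.2194, 0.2411, 0.0882, -0.8887, -1.1056, -0.0739]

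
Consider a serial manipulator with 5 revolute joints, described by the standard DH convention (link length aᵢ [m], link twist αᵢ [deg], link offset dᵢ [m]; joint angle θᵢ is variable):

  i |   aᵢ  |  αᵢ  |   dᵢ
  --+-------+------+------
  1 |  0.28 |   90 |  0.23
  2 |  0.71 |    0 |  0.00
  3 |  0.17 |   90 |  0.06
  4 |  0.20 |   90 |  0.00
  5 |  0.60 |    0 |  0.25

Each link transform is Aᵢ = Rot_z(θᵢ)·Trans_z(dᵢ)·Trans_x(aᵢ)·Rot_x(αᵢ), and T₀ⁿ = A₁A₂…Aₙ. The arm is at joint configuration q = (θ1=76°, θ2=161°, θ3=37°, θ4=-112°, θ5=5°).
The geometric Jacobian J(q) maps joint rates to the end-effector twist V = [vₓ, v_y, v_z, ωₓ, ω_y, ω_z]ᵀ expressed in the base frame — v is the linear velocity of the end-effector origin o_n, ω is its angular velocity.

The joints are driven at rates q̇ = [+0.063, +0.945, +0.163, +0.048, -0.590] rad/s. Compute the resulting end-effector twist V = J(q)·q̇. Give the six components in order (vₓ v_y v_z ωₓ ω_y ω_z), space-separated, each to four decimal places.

-0.1316 -0.3212 -0.6137 0.7312 -0.7338 -0.0604

o_n = [-0.5842, 0.0792, 0.6223]
J₁: ẑ×o_n = [-0.0792, -0.5842, 0.0000], ω = ẑ
J2: z=[0.9703, -0.2419, 0.0000] o=[0.0677, 0.2717, 0.2300] → [-0.0949, -0.3807, -0.3445, 0.9703, -0.2419, 0.0000]
J3: z=[0.9703, -0.2419, 0.0000] o=[-0.0947, -0.3797, 0.4612] → [-0.0390, -0.1564, 0.3268, 0.9703, -0.2419, 0.0000]
J4: z=[-0.0748, -0.2998, 0.9511] o=[-0.0756, -0.5511, 0.4086] → [-0.6635, -0.4677, -0.1996, -0.0748, -0.2998, 0.9511]
J5: z=[0.5768, 0.7650, 0.2865] o=[-0.2383, -0.4371, 0.4318] → [-0.0021, -0.2090, 0.5624, 0.5768, 0.7650, 0.2865]
V = J·q̇ = [-0.1316, -0.3212, -0.6137, 0.7312, -0.7338, -0.0604]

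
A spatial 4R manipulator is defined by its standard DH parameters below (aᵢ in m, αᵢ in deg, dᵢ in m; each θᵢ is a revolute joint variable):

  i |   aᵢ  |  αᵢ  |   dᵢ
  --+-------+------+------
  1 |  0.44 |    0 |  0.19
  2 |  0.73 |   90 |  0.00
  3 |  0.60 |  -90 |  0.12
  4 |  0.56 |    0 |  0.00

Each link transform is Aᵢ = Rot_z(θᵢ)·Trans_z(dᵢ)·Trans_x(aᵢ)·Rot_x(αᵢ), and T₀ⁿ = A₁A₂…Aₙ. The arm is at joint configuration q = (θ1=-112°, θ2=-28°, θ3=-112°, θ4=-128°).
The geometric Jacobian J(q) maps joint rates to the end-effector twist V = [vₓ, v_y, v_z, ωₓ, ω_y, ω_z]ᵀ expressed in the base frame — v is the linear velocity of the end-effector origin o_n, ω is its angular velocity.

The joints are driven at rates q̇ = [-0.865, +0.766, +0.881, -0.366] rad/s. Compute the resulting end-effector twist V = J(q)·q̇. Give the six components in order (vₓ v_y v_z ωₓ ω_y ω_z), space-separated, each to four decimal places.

o_n = [-1.0116, -0.3858, -0.0466]
J₁: ẑ×o_n = [0.3858, -1.0116, 0.0000], ω = ẑ
J2: z=[0.0000, 0.0000, 1.0000] o=[-0.1648, -0.4080, 0.1900] → [-0.0222, -0.8468, 0.0000, 0.0000, 0.0000, 1.0000]
J3: z=[-0.6428, 0.7660, 0.0000] o=[-0.7240, -0.8772, 0.1900] → [-0.1813, -0.1521, -0.0956, -0.6428, 0.7660, 0.0000]
J4: z=[-0.7103, -0.5960, -0.3746] o=[-0.6290, -0.6408, -0.3663] → [-0.0950, 0.3704, -0.4092, -0.7103, -0.5960, -0.3746]
V = J·q̇ = [-0.4756, -0.0432, 0.0655, -0.3063, 0.8930, 0.0381]

-0.4756 -0.0432 0.0655 -0.3063 0.8930 0.0381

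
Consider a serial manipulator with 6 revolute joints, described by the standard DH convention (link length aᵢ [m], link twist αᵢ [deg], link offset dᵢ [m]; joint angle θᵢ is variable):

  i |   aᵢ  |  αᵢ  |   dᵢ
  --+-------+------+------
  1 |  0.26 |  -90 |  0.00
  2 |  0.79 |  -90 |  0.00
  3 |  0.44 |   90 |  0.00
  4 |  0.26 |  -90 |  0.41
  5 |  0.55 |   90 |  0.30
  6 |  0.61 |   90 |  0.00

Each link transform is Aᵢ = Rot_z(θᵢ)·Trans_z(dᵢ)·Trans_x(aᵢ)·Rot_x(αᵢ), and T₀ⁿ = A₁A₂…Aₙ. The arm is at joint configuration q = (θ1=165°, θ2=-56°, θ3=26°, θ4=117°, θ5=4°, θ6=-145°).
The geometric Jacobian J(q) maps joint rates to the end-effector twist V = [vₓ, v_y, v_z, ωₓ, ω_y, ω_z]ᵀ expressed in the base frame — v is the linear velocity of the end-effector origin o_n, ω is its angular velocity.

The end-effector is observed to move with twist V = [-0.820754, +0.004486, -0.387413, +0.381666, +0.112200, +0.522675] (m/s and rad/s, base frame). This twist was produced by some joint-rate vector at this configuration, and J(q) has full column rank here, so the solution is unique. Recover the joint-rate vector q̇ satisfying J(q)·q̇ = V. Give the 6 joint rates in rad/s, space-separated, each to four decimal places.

o_n = [-1.2360, 0.1089, 0.8915]
J₁: ẑ×o_n = [-0.1089, -1.2360, 0.0000], ω = ẑ
J2: z=[-0.2588, -0.9659, 0.0000] o=[-0.2511, 0.0673, 0.0000] → [-0.8611, 0.2307, -0.9620, -0.2588, -0.9659, 0.0000]
J3: z=[-0.8008, 0.2146, -0.5592] o=[-0.6779, 0.1816, 0.6549] → [0.0101, 0.5015, 0.1780, -0.8008, 0.2146, -0.5592]
J4: z=[-0.4694, -0.8047, 0.3634] o=[-0.8415, 0.4252, 0.9828] → [0.1884, -0.1862, -0.1689, -0.4694, -0.8047, 0.3634]
J5: z=[0.6950, -0.5906, -0.4101] o=[-1.1756, 0.0796, 0.9143] → [0.0255, 0.0406, -0.0153, 0.6950, -0.5906, -0.4101]
J6: z=[-0.5063, -0.8070, 0.3042] o=[-1.2479, -0.0997, 0.3184] → [-0.5259, 0.2938, -0.0959, -0.5063, -0.8070, 0.3042]
q̇ = J⁺·V = [-0.0290, 0.3610, -0.8850, -0.9740, -0.5700, 0.5820]

-0.0290 0.3610 -0.8850 -0.9740 -0.5700 0.5820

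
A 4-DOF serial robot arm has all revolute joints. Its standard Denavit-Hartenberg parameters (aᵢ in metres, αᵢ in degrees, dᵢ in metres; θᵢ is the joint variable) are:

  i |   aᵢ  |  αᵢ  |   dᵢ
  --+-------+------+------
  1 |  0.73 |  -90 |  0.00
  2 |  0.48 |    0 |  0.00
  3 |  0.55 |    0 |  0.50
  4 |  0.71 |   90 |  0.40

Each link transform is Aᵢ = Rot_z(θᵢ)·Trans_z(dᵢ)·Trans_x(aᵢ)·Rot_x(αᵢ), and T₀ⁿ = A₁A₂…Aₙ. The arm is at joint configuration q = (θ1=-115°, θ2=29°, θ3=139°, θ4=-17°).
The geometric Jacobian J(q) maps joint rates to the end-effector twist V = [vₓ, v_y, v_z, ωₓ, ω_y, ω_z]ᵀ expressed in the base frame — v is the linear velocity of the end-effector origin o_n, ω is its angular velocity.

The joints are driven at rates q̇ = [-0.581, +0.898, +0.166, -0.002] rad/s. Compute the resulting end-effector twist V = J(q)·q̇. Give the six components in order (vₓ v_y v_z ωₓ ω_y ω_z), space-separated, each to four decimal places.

o_n = [0.8195, -0.3721, -0.6913]
J₁: ẑ×o_n = [0.3721, 0.8195, -0.0000], ω = ẑ
J2: z=[0.9063, -0.4226, 0.0000] o=[-0.3085, -0.6616, 0.0000] → [0.2921, 0.6265, 0.7391, 0.9063, -0.4226, 0.0000]
J3: z=[0.9063, -0.4226, 0.0000] o=[-0.4859, -1.0421, -0.2327] → [0.1938, 0.4156, 1.1590, 0.9063, -0.4226, 0.0000]
J4: z=[0.9063, -0.4226, 0.0000] o=[0.1946, -0.7658, -0.3471] → [0.1455, 0.3120, 0.6210, 0.9063, -0.4226, 0.0000]
V = J·q̇ = [0.0781, 0.1548, 0.8549, 0.9625, -0.4488, -0.5810]

0.0781 0.1548 0.8549 0.9625 -0.4488 -0.5810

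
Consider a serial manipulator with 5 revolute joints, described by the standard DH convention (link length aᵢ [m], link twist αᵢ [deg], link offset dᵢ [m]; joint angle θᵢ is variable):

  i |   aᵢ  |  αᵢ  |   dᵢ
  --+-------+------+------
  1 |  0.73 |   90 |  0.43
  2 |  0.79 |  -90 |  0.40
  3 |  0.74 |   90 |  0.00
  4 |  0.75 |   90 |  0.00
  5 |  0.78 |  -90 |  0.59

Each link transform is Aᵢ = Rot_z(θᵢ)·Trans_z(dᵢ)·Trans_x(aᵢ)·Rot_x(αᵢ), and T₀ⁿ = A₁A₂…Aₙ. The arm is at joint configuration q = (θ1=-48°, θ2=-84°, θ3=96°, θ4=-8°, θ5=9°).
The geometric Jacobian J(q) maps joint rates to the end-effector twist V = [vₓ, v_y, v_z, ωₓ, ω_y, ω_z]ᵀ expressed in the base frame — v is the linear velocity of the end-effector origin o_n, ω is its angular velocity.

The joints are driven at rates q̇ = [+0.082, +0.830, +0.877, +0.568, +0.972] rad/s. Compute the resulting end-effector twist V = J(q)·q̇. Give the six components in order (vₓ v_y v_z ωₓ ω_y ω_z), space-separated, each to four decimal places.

o_n = [1.3180, 1.1731, -0.3346]
J₁: ẑ×o_n = [-1.1731, 1.3180, 0.0000], ω = ẑ
J2: z=[-0.7431, -0.6691, 0.0000] o=[0.4885, -0.5425, 0.4300] → [0.5116, -0.5682, -0.7199, -0.7431, -0.6691, 0.0000]
J3: z=[0.6655, -0.7391, 0.1045] o=[0.2465, -0.8715, -0.3557] → [-0.2293, 0.0980, 2.1525, 0.6655, -0.7391, 0.1045]
J4: z=[0.1472, -0.0073, -0.9891] o=[0.7880, -0.3731, -0.2787] → [1.5297, -0.5160, 0.2315, 0.1472, -0.0073, -0.9891]
J5: z=[-0.7608, 0.6381, -0.1180] o=[1.2620, 0.2044, -0.2124] → [0.0363, -0.0996, -0.7728, -0.7608, 0.6381, -0.1180]
V = J·q̇ = [1.0316, -0.6675, 0.6707, -0.6891, -0.5874, -0.5028]

1.0316 -0.6675 0.6707 -0.6891 -0.5874 -0.5028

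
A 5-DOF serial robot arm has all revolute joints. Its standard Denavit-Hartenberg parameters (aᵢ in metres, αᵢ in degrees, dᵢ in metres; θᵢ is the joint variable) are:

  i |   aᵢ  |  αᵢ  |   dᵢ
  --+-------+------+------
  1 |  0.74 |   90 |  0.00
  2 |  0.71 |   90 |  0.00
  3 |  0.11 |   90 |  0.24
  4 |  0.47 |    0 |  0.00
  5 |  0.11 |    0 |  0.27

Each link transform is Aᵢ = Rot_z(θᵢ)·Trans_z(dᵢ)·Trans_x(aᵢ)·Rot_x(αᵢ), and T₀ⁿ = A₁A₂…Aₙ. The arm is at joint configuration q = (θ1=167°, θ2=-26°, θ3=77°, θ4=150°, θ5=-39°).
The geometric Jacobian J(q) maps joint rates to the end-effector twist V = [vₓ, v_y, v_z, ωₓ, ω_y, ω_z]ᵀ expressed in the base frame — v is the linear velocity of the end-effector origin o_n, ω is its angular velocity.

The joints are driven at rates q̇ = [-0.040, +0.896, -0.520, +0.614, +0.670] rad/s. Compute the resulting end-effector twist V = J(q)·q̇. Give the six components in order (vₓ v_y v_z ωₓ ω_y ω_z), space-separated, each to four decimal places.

-0.7797 -0.1431 0.8817 -1.1812 0.8958 -0.1211

o_n = [-1.3476, -0.0877, -0.9126]
J₁: ẑ×o_n = [0.0877, -1.3476, 0.0000], ω = ẑ
J2: z=[0.2250, 0.9744, 0.0000] o=[-0.7210, 0.1665, 0.0000] → [-0.8892, 0.2053, 0.5533, 0.2250, 0.9744, 0.0000]
J3: z=[0.4271, -0.0986, -0.8988] o=[-1.3428, 0.3100, -0.3112] → [-0.2981, 0.2612, -0.1703, 0.4271, -0.0986, -0.8988]
J4: z=[-0.9039, -0.0222, -0.4271] o=[-1.2379, 0.3958, -0.5378] → [-0.1982, -0.2919, 0.4346, -0.9039, -0.0222, -0.4271]
J5: z=[-0.9039, -0.0222, -0.4271] o=[-1.1465, -0.0323, -0.7089] → [-0.0191, -0.0983, 0.0456, -0.9039, -0.0222, -0.4271]
V = J·q̇ = [-0.7797, -0.1431, 0.8817, -1.1812, 0.8958, -0.1211]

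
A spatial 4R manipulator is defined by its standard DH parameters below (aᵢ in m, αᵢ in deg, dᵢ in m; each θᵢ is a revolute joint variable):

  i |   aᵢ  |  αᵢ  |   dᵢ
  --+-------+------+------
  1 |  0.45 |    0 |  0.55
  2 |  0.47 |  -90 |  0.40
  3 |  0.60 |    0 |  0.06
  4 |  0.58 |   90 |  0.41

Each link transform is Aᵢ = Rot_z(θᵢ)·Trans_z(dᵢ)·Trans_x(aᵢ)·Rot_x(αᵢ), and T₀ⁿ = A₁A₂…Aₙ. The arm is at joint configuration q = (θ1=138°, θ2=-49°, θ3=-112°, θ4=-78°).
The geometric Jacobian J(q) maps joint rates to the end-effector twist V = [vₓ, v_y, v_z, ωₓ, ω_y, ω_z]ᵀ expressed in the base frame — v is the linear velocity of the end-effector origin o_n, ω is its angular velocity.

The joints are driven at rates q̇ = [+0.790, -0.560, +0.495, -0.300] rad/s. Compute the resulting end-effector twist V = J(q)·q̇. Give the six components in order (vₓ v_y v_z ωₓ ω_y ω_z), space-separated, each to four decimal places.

-0.1603 -0.1179 0.2226 -0.1950 0.0034 0.2300

o_n = [-0.8100, -0.0166, 1.4056]
J₁: ẑ×o_n = [0.0166, -0.8100, 0.0000], ω = ẑ
J2: z=[0.0000, 0.0000, 1.0000] o=[-0.3344, 0.3011, 0.5500] → [0.3177, -0.4756, 0.0000, 0.0000, 0.0000, 1.0000]
J3: z=[-0.9998, 0.0175, 0.0000] o=[-0.3262, 0.7710, 0.9500] → [0.0080, 0.4555, 0.7960, -0.9998, 0.0175, 0.0000]
J4: z=[-0.9998, 0.0175, 0.0000] o=[-0.3901, 0.5474, 1.5063] → [-0.0018, -0.1007, 0.5712, -0.9998, 0.0175, 0.0000]
V = J·q̇ = [-0.1603, -0.1179, 0.2226, -0.1950, 0.0034, 0.2300]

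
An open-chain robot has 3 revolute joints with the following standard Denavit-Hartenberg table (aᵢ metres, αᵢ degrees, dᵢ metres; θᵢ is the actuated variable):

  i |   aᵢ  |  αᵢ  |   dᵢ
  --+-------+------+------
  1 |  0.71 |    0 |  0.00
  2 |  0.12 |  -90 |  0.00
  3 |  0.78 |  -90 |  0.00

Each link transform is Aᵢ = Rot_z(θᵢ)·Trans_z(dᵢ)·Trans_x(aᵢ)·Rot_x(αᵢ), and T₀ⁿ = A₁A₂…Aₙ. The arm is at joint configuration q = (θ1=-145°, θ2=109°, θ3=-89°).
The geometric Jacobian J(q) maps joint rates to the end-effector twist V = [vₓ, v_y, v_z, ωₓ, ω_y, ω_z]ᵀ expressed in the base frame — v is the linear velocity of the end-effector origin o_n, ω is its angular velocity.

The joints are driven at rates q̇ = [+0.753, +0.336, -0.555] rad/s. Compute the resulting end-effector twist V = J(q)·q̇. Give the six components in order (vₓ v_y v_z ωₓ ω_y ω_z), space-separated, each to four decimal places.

o_n = [-0.4735, -0.4858, 0.7799]
J₁: ẑ×o_n = [0.4858, -0.4735, 0.0000], ω = ẑ
J2: z=[0.0000, 0.0000, 1.0000] o=[-0.5816, -0.4072, 0.0000] → [0.0785, 0.1081, -0.0000, 0.0000, 0.0000, 1.0000]
J3: z=[0.5878, 0.8090, 0.0000] o=[-0.4845, -0.4778, 0.0000] → [0.6309, -0.4584, -0.0136, 0.5878, 0.8090, 0.0000]
V = J·q̇ = [0.0420, -0.0658, 0.0076, -0.3262, -0.4490, 1.0890]

0.0420 -0.0658 0.0076 -0.3262 -0.4490 1.0890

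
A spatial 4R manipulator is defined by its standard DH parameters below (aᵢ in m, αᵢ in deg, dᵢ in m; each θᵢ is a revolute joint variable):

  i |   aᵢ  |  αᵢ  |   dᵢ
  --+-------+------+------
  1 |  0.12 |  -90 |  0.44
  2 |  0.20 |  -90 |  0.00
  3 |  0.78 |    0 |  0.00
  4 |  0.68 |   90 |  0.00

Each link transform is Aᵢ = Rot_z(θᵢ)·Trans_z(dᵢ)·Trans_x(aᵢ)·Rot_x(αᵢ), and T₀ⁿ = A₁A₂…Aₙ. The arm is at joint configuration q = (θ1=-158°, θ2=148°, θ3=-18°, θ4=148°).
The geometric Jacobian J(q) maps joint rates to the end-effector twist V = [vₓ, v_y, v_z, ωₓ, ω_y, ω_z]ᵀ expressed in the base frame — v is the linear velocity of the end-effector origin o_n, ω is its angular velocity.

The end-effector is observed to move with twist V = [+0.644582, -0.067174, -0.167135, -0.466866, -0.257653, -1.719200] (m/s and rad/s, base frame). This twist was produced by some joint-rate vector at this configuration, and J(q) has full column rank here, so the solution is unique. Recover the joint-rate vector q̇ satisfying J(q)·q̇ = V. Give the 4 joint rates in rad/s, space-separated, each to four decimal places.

-0.8720 0.0640 -0.6360 -0.3630

o_n = [0.1808, 0.3749, 0.1725]
J₁: ẑ×o_n = [-0.3749, 0.1808, 0.0000], ω = ẑ
J2: z=[0.3746, -0.9272, 0.0000] o=[-0.1113, -0.0450, 0.4400] → [0.2480, 0.1002, 0.4280, 0.3746, -0.9272, 0.0000]
J3: z=[0.4913, 0.1985, 0.8480] o=[0.0460, 0.0186, 0.3340] → [-0.3342, 0.1936, 0.1483, 0.4913, 0.1985, 0.8480]
J4: z=[0.4913, 0.1985, 0.8480] o=[0.7196, 0.0308, -0.0591] → [-0.2459, -0.5708, 0.2760, 0.4913, 0.1985, 0.8480]
q̇ = J⁺·V = [-0.8720, 0.0640, -0.6360, -0.3630]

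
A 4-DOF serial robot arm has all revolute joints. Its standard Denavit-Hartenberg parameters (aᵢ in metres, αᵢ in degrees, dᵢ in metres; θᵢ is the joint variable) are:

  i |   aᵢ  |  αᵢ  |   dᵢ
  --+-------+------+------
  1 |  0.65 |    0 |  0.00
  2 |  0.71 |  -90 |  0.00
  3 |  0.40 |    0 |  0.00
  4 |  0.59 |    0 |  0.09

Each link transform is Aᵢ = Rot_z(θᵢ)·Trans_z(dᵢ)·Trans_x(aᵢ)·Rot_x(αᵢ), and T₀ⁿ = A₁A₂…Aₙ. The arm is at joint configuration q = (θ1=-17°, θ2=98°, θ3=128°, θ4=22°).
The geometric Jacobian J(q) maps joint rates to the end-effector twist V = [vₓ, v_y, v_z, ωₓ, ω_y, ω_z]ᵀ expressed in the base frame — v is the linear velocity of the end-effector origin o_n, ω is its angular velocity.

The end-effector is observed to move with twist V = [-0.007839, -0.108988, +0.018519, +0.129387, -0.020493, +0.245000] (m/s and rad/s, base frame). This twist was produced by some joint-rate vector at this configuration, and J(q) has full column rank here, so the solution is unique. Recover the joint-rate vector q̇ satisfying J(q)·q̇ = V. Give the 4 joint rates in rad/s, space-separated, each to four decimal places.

-0.0250 0.2700 0.3470 -0.4780

o_n = [0.5253, -0.2226, -0.6102]
J₁: ẑ×o_n = [0.2226, 0.5253, -0.0000], ω = ẑ
J2: z=[0.0000, 0.0000, 1.0000] o=[0.6216, -0.1900, 0.0000] → [0.0326, -0.0963, 0.0000, 0.0000, 0.0000, 1.0000]
J3: z=[-0.9877, 0.1564, 0.0000] o=[0.7327, 0.5112, 0.0000] → [-0.0955, -0.6027, 0.7572, -0.9877, 0.1564, 0.0000]
J4: z=[-0.9877, 0.1564, 0.0000] o=[0.6941, 0.2680, -0.3152] → [-0.0461, -0.2914, 0.5110, -0.9877, 0.1564, 0.0000]
q̇ = J⁺·V = [-0.0250, 0.2700, 0.3470, -0.4780]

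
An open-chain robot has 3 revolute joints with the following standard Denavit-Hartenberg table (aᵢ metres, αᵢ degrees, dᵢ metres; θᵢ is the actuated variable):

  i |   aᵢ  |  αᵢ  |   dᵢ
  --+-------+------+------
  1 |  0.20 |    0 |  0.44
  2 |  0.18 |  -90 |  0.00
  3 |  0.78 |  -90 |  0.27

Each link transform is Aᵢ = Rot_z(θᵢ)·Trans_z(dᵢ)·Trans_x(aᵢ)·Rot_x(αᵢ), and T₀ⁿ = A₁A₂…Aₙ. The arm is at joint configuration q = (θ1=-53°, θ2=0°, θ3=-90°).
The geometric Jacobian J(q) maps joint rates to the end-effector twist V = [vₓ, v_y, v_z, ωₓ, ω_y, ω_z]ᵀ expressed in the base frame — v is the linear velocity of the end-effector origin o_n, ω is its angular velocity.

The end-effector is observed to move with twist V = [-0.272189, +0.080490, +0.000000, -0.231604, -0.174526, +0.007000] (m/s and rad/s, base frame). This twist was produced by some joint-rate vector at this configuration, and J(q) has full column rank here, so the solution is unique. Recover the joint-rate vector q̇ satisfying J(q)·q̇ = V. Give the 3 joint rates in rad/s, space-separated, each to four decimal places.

o_n = [0.4443, -0.1410, 1.2200]
J₁: ẑ×o_n = [0.1410, 0.4443, -0.0000], ω = ẑ
J2: z=[0.0000, 0.0000, 1.0000] o=[0.1204, -0.1597, 0.4400] → [-0.0187, 0.3240, 0.0000, 0.0000, 0.0000, 1.0000]
J3: z=[0.7986, 0.6018, 0.0000] o=[0.2287, -0.3035, 0.4400] → [0.4694, -0.6229, -0.0000, 0.7986, 0.6018, 0.0000]
q̇ = J⁺·V = [-0.8510, 0.8580, -0.2900]

-0.8510 0.8580 -0.2900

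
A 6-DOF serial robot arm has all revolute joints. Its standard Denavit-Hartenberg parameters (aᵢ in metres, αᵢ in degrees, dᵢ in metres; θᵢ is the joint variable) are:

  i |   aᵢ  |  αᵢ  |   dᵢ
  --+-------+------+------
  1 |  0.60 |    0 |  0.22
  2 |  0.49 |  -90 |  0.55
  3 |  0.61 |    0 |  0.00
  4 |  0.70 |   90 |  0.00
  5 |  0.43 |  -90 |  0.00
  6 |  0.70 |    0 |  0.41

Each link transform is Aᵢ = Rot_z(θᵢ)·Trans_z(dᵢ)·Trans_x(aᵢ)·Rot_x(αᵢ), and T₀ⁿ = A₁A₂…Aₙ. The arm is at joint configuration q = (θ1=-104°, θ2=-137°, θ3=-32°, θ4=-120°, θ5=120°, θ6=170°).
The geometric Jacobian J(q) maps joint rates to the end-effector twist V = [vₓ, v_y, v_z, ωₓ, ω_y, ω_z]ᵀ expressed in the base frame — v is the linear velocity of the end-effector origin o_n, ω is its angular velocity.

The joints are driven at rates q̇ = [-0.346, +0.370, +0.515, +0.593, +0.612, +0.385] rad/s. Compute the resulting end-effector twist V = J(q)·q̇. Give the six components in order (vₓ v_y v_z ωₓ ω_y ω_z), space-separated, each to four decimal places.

-0.1390 0.2737 0.0348 -0.8041 -0.4377 -0.6729

o_n = [-0.0823, 0.1905, 1.4234]
J₁: ẑ×o_n = [-0.1905, -0.0823, 0.0000], ω = ẑ
J2: z=[0.0000, 0.0000, 1.0000] o=[-0.1452, -0.5822, 0.2200] → [-0.7727, 0.0629, 0.0000, 0.0000, 0.0000, 1.0000]
J3: z=[-0.8746, -0.4848, 0.0000] o=[-0.3827, -0.1536, 0.7700] → [-0.3168, 0.5715, -0.1553, -0.8746, -0.4848, 0.0000]
J4: z=[-0.8746, -0.4848, 0.0000] o=[-0.6335, 0.2988, 1.0933] → [-0.1601, 0.2887, 0.3620, -0.8746, -0.4848, 0.0000]
J5: z=[0.2276, -0.4106, -0.8829] o=[-0.3339, -0.2417, 1.4219] → [0.3810, -0.2225, 0.2017, 0.2276, -0.4106, -0.8829]
J6: z=[0.0666, 0.9112, -0.4066] o=[-0.7516, -0.2562, 1.3209] → [0.2750, -0.2790, -0.5801, 0.0666, 0.9112, -0.4066]
V = J·q̇ = [-0.1390, 0.2737, 0.0348, -0.8041, -0.4377, -0.6729]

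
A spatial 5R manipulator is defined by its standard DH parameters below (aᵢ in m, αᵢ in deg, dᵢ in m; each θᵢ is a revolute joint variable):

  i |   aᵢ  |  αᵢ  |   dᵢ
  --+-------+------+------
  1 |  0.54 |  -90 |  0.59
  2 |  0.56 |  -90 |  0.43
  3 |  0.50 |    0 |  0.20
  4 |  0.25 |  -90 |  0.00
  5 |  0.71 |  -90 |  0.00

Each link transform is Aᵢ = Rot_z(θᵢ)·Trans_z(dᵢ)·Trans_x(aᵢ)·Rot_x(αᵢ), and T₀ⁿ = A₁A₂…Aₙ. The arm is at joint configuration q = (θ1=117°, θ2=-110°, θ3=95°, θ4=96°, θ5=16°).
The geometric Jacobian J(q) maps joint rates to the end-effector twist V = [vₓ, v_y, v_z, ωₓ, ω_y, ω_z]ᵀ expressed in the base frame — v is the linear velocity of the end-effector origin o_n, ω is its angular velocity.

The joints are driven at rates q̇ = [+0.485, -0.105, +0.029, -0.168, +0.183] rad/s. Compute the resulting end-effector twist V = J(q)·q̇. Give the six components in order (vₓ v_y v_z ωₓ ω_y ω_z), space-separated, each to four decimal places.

-0.1167 -0.2054 -0.0317 -0.0018 -0.1609 0.4703

o_n = [-0.4068, 0.5565, 0.2166]
J₁: ẑ×o_n = [-0.5565, -0.4068, 0.0000], ω = ẑ
J2: z=[-0.8910, -0.4540, 0.0000] o=[-0.2452, 0.4811, 0.5900] → [0.1695, -0.3327, -0.1405, -0.8910, -0.4540, 0.0000]
J3: z=[-0.4266, 0.8373, 0.3420] o=[-0.5413, 0.1153, 1.1162] → [-0.9041, -0.3378, -0.3009, -0.4266, 0.8373, 0.3420]
J4: z=[-0.4266, 0.8373, 0.3420] o=[-0.1896, 0.5221, 1.1437] → [-0.7880, -0.4698, 0.1672, -0.4266, 0.8373, 0.3420]
J5: z=[-0.8450, -0.5038, 0.1793] o=[-0.2702, 0.5753, 0.9131] → [0.3543, -0.6130, -0.0529, -0.8450, -0.5038, 0.1793]
V = J·q̇ = [-0.1167, -0.2054, -0.0317, -0.0018, -0.1609, 0.4703]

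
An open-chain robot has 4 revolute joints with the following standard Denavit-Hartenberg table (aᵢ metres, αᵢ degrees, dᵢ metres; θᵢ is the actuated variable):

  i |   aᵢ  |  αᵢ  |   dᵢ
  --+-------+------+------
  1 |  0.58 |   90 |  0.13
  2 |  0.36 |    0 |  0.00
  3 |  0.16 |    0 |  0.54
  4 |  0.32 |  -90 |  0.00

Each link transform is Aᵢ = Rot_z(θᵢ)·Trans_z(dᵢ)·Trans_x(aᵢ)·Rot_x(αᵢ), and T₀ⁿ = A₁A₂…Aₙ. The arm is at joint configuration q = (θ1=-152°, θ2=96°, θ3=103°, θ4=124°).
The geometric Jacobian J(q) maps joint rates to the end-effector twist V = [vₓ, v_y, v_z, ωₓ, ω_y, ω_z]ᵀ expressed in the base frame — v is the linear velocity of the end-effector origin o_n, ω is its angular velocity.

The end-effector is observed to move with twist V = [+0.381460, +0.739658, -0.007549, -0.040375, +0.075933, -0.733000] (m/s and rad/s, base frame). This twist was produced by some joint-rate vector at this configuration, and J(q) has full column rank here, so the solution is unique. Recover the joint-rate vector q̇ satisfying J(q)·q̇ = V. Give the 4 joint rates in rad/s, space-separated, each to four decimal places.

-0.7330 0.8490 -0.8650 0.1020

o_n = [-0.8245, 0.1732, 0.2434]
J₁: ẑ×o_n = [-0.1732, -0.8245, 0.0000], ω = ẑ
J2: z=[-0.4695, 0.8829, 0.0000] o=[-0.5121, -0.2723, 0.1300] → [0.1001, 0.0532, 0.0667, -0.4695, 0.8829, 0.0000]
J3: z=[-0.4695, 0.8829, 0.0000] o=[-0.4789, -0.2546, 0.4880] → [-0.2160, -0.1149, 0.1043, -0.4695, 0.8829, 0.0000]
J4: z=[-0.4695, 0.8829, 0.0000] o=[-0.5988, 0.2932, 0.4359] → [-0.1700, -0.0904, 0.2556, -0.4695, 0.8829, 0.0000]
q̇ = J⁺·V = [-0.7330, 0.8490, -0.8650, 0.1020]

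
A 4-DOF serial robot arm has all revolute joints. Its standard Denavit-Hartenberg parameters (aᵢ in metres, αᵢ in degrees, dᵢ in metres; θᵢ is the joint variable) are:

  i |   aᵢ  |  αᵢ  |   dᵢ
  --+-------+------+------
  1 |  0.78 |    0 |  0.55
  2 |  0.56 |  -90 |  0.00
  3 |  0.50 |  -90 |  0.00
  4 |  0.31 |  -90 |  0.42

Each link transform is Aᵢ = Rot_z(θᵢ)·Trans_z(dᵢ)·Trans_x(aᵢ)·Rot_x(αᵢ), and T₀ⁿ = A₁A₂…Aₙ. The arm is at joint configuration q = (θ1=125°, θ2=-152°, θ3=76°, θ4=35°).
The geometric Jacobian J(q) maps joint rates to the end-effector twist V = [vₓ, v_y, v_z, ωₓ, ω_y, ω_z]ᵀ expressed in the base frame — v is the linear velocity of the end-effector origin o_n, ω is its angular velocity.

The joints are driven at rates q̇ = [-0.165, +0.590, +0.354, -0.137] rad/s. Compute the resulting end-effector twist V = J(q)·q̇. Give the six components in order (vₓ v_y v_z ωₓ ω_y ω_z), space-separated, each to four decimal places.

-0.0044 0.3285 0.0561 0.2792 0.2551 0.4581

o_n = [-0.2297, 0.3285, -0.2831]
J₁: ẑ×o_n = [-0.3285, -0.2297, 0.0000], ω = ẑ
J2: z=[0.0000, 0.0000, 1.0000] o=[-0.4474, 0.6389, 0.5500] → [0.3105, 0.2176, -0.0000, 0.0000, 0.0000, 1.0000]
J3: z=[0.4540, 0.8910, 0.0000] o=[0.0516, 0.3847, 0.5500] → [-0.7423, 0.3782, 0.2251, 0.4540, 0.8910, 0.0000]
J4: z=[-0.8645, 0.4405, -0.2419] o=[0.1594, 0.3298, 0.0649] → [-0.1536, -0.2067, 0.1725, -0.8645, 0.4405, -0.2419]
V = J·q̇ = [-0.0044, 0.3285, 0.0561, 0.2792, 0.2551, 0.4581]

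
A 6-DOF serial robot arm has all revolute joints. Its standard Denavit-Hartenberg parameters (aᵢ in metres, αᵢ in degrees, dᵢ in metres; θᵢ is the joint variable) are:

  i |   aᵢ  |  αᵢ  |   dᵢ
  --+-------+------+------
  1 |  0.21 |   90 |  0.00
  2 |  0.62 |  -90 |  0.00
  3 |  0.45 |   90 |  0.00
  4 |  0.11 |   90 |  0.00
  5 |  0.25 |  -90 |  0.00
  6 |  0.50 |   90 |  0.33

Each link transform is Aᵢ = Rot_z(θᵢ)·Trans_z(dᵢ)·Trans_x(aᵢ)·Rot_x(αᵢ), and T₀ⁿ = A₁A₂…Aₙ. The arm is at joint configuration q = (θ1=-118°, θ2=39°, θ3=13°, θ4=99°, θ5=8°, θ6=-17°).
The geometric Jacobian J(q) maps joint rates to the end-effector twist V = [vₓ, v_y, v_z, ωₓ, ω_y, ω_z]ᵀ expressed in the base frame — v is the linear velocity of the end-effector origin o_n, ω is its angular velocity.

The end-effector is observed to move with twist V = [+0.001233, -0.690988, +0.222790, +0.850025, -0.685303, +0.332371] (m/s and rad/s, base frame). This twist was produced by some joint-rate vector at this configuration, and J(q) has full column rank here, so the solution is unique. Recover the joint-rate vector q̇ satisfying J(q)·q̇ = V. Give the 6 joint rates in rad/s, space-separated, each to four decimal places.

0.9630 0.0510 -0.7430 -0.3060 0.0410 -0.8500

o_n = [-0.5664, -0.4026, 1.3604]
J₁: ẑ×o_n = [0.4026, -0.5664, 0.0000], ω = ẑ
J2: z=[-0.8829, 0.4695, 0.0000] o=[-0.0986, -0.1854, 0.0000] → [0.6387, 1.2011, 0.4113, -0.8829, 0.4695, 0.0000]
J3: z=[0.2954, 0.5557, 0.7771] o=[-0.3248, -0.6109, 0.3902] → [0.3772, -0.4744, 0.1958, 0.2954, 0.5557, 0.7771]
J4: z=[-0.9424, 0.3031, 0.1416] o=[-0.3954, -0.9592, 0.6661] → [0.1316, 0.6301, -0.4728, -0.9424, 0.3031, 0.1416]
J5: z=[-0.1087, -0.6777, 0.7272] o=[-0.3606, -0.8855, 0.7400] → [-0.7717, -0.0822, -0.1920, -0.1087, -0.6777, 0.7272]
J6: z=[-0.9772, 0.2069, 0.0467] o=[-0.3151, -0.7092, 0.9112] → [0.0786, 0.4272, -0.2476, -0.9772, 0.2069, 0.0467]
q̇ = J⁺·V = [0.9630, 0.0510, -0.7430, -0.3060, 0.0410, -0.8500]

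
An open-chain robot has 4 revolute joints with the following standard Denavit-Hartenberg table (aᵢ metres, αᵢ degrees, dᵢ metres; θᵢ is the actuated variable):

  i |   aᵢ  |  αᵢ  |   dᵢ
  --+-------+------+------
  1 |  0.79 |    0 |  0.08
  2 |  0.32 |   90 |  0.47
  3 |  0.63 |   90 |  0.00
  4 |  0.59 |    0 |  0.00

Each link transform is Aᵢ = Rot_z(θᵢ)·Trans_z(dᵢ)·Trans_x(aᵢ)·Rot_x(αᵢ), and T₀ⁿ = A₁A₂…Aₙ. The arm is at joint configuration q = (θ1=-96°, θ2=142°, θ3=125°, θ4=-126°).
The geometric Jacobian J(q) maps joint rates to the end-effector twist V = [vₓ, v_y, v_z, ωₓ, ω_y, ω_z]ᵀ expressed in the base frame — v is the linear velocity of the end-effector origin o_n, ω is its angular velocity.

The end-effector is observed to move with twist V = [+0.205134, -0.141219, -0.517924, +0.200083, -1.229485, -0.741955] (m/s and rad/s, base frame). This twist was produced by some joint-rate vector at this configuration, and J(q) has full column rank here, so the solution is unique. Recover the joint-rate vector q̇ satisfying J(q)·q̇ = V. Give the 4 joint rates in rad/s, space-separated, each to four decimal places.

-0.1680 -0.0520 0.9980 -0.9100

o_n = [-0.3165, -0.3408, 0.7820]
J₁: ẑ×o_n = [0.3408, -0.3165, 0.0000], ω = ẑ
J2: z=[0.0000, 0.0000, 1.0000] o=[-0.0826, -0.7857, 0.0800] → [-0.4449, -0.2339, 0.0000, 0.0000, 0.0000, 1.0000]
J3: z=[0.7193, -0.6947, 0.0000] o=[0.1397, -0.5555, 0.5500] → [-0.1612, -0.1669, -0.1624, 0.7193, -0.6947, 0.0000]
J4: z=[0.5690, 0.5892, 0.5736] o=[-0.1113, -0.8154, 1.0661] → [-0.4396, 0.0440, 0.3910, 0.5690, 0.5892, 0.5736]
q̇ = J⁺·V = [-0.1680, -0.0520, 0.9980, -0.9100]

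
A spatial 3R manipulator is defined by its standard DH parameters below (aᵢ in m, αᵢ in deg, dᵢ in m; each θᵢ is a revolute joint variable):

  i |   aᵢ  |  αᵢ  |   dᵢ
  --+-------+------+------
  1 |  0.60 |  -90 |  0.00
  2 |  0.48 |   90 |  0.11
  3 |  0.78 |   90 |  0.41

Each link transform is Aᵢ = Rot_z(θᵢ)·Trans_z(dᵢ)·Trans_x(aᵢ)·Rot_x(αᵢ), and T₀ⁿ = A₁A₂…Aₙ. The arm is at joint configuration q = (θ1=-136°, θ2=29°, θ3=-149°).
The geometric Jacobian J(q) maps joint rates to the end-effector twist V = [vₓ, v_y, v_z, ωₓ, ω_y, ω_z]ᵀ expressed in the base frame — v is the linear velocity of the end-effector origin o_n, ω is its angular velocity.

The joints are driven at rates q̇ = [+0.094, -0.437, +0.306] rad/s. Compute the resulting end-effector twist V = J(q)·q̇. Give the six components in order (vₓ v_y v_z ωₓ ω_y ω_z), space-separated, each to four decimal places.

-0.0563 0.1472 -0.0448 -0.4103 0.2113 0.3616

o_n = [-0.6586, -0.2304, 0.4500]
J₁: ẑ×o_n = [0.2304, -0.6586, 0.0000], ω = ẑ
J2: z=[0.6947, -0.7193, 0.0000] o=[-0.4316, -0.4168, 0.0000] → [-0.3237, -0.3126, -0.0338, 0.6947, -0.7193, 0.0000]
J3: z=[-0.3487, -0.3368, 0.8746] o=[-0.6572, -0.7876, -0.2327] → [-0.7172, 0.2369, -0.1948, -0.3487, -0.3368, 0.8746]
V = J·q̇ = [-0.0563, 0.1472, -0.0448, -0.4103, 0.2113, 0.3616]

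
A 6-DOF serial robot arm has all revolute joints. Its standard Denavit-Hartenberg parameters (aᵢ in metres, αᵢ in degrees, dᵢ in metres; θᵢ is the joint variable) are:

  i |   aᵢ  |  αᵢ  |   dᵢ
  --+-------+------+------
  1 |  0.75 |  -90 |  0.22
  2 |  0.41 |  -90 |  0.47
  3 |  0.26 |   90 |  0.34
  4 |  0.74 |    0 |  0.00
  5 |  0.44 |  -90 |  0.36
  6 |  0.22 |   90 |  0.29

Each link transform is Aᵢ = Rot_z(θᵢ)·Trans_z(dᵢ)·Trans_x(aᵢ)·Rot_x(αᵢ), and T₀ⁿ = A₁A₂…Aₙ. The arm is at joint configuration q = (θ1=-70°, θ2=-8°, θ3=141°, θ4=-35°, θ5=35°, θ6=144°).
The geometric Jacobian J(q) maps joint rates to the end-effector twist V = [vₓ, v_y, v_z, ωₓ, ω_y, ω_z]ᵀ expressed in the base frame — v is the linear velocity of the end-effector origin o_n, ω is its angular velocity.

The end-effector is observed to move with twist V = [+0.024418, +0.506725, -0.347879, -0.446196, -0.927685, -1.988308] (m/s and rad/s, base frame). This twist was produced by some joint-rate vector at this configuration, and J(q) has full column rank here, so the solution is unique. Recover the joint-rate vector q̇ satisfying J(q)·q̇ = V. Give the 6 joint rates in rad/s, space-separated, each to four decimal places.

-0.7150 -0.0760 0.6090 0.1220 0.7280 0.7520

o_n = [-0.2366, -0.5758, -0.0283]
J₁: ẑ×o_n = [0.5758, -0.2366, 0.0000], ω = ẑ
J2: z=[0.9397, 0.3420, 0.0000] o=[0.2565, -0.7048, 0.2200] → [-0.0849, 0.2333, 0.2899, 0.9397, 0.3420, 0.0000]
J3: z=[0.0476, -0.1308, -0.9903] o=[0.8370, -0.9255, 0.2771] → [0.3863, 1.0777, -0.1238, 0.0476, -0.1308, -0.9903]
J4: z=[-0.5171, -0.8514, 0.0876] o=[0.6310, -0.8379, -0.0878] → [-0.0736, -0.0453, -0.8743, -0.5171, -0.8514, 0.0876]
J5: z=[-0.5171, -0.8514, 0.0876] o=[0.0928, -0.4745, 0.2670] → [0.2603, -0.1816, -0.2281, -0.5171, -0.8514, 0.0876]
J6: z=[0.0476, -0.1308, -0.9903] o=[-0.4694, -0.5576, 0.2509] → [0.0185, -0.2172, 0.0296, 0.0476, -0.1308, -0.9903]
q̇ = J⁺·V = [-0.7150, -0.0760, 0.6090, 0.1220, 0.7280, 0.7520]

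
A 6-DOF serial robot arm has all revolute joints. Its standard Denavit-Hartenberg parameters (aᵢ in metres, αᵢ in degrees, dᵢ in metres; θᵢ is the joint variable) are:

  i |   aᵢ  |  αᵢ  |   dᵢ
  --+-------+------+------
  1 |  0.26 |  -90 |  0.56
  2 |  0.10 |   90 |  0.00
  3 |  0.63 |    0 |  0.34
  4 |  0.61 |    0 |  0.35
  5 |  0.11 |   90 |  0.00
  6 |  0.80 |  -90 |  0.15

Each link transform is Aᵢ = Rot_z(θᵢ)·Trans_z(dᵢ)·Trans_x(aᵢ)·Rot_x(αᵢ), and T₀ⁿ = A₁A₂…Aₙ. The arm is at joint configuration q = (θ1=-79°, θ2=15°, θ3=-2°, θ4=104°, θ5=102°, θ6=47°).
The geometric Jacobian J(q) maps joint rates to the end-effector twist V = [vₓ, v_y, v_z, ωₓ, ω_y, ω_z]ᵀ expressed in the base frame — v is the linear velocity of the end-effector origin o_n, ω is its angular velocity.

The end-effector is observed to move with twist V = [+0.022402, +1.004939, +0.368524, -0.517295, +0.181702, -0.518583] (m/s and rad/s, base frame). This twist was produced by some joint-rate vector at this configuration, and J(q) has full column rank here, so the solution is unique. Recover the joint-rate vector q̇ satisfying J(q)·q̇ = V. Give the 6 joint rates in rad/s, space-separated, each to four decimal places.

0.0770 -0.7280 -0.4630 0.6940 -0.8780 0.2790

o_n = [0.5389, -0.4401, 1.8064]
J₁: ẑ×o_n = [0.4401, 0.5389, -0.0000], ω = ẑ
J2: z=[0.9816, 0.1908, 0.0000] o=[0.0496, -0.2552, 0.5600] → [0.2378, -1.2235, -0.2748, 0.9816, 0.1908, 0.0000]
J3: z=[0.0494, -0.2541, 0.9659] o=[0.0680, -0.3500, 0.5341] → [-0.2363, 0.3920, 0.1152, 0.0494, -0.2541, 0.9659]
J4: z=[0.0494, -0.2541, 0.9659] o=[0.1793, -1.0376, 0.6996] → [-0.8584, 0.2927, 0.1209, 0.0494, -0.2541, 0.9659]
J5: z=[0.0494, -0.2541, 0.9659] o=[0.7589, -0.8924, 1.0705] → [-0.6239, -0.2488, -0.0335, 0.0494, -0.2541, 0.9659]
J6: z=[0.8218, 0.5600, 0.1053] o=[0.6965, -0.8057, 1.0965] → [0.3591, -0.6000, 0.3887, 0.8218, 0.5600, 0.1053]
q̇ = J⁺·V = [0.0770, -0.7280, -0.4630, 0.6940, -0.8780, 0.2790]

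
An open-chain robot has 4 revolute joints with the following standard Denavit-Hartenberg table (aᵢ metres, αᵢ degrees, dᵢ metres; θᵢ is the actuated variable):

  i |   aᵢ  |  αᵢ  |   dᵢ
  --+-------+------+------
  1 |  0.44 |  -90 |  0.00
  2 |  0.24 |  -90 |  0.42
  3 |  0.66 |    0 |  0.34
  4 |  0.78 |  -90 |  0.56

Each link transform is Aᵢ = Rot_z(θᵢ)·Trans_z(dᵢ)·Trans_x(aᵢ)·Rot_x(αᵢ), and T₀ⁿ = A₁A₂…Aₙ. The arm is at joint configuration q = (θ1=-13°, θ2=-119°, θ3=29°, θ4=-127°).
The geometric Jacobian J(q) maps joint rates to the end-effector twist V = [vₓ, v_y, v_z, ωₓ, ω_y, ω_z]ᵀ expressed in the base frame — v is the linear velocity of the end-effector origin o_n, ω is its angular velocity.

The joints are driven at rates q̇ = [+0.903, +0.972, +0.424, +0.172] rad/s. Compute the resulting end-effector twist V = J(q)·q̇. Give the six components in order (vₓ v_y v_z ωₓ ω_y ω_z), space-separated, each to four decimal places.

o_n = [1.0572, 0.6513, 1.0562]
J₁: ẑ×o_n = [-0.6513, 1.0572, 0.0000], ω = ẑ
J2: z=[0.2250, 0.9744, 0.0000] o=[0.4287, -0.0990, 0.0000] → [1.0291, -0.2376, -0.4436, 0.2250, 0.9744, 0.0000]
J3: z=[0.8522, -0.1967, 0.4848] o=[0.4098, 0.3364, 0.2099] → [-0.3192, -0.4073, 0.3957, 0.8522, -0.1967, 0.4848]
J4: z=[0.8522, -0.1967, 0.4848] o=[0.3549, 0.0207, 0.8796] → [-0.3405, 0.1900, 0.6756, 0.8522, -0.1967, 0.4848]
V = J·q̇ = [0.2183, 0.5837, -0.1472, 0.7266, 0.8298, 1.1919]

0.2183 0.5837 -0.1472 0.7266 0.8298 1.1919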